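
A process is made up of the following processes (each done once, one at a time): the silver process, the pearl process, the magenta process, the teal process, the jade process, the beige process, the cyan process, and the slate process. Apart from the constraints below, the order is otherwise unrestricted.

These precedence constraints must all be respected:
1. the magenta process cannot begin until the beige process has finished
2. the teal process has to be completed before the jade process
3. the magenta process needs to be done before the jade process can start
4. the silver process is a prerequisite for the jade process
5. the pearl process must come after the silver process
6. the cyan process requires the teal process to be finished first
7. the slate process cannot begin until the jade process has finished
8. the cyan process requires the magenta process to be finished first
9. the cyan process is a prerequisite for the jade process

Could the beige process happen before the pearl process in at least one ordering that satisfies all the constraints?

Yes

The constraints leave the beige process and the pearl process unordered relative to each other; nothing requires the pearl process earlier.
That means at least one valid schedule has the beige process before the pearl process.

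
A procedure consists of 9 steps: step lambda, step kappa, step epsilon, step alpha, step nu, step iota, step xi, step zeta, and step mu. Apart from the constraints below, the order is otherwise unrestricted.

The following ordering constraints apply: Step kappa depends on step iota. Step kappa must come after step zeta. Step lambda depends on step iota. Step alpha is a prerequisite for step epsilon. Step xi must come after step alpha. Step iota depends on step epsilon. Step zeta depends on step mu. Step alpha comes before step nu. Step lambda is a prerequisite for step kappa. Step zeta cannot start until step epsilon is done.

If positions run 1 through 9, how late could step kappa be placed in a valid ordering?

Step kappa has no required successors, so nothing stops it from going last (position 9).

9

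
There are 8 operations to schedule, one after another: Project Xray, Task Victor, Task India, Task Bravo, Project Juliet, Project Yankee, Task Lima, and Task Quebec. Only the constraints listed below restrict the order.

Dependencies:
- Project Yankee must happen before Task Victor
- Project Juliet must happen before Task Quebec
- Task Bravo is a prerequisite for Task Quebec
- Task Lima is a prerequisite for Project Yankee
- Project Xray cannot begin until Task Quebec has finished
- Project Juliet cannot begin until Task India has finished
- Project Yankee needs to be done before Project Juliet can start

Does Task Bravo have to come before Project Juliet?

No chain of constraints connects Task Bravo to Project Juliet in either direction.
So Task Bravo can come before Project Juliet or after — it is not forced.

No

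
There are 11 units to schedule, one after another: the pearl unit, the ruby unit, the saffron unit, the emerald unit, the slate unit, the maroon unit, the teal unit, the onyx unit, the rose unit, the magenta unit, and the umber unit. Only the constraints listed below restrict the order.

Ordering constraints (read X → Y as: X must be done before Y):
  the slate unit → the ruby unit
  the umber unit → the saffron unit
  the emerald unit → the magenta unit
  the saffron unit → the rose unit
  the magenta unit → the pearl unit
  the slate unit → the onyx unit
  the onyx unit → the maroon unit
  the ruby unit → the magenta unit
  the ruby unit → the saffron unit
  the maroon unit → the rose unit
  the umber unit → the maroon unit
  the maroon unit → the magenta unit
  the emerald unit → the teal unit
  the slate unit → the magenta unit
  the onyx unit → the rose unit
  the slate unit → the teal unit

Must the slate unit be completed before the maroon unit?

Chaining the stated constraints: the slate unit → the onyx unit → the maroon unit.
That forces the slate unit before the maroon unit in every valid schedule.

Yes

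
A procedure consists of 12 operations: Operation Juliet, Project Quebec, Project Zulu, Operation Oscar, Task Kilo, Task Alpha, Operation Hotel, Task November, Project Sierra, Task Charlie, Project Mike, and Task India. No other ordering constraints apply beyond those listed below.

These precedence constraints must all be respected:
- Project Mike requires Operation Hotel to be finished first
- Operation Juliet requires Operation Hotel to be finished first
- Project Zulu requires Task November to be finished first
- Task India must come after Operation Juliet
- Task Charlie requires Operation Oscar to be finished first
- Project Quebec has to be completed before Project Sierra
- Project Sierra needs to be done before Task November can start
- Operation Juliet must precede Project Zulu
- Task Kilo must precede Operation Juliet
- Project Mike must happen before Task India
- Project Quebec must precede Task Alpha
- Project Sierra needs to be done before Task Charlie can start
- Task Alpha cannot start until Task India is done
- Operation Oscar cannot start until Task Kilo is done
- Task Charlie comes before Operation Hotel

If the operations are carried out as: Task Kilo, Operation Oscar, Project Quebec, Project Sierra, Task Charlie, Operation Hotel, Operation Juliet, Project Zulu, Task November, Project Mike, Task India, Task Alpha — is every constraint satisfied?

In the proposed order, Project Zulu appears before Task November.
But one of the constraints requires Task November before Project Zulu, so this ordering violates it.

No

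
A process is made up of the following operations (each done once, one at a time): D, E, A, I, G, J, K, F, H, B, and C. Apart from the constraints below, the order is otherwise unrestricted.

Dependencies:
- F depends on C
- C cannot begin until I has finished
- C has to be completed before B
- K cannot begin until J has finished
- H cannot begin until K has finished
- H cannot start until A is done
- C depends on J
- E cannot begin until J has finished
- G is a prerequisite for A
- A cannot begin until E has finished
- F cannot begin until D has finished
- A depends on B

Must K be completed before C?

Nothing in the constraints links K and C; they are unordered relative to each other.
So K can come before C or after — it is not forced.

No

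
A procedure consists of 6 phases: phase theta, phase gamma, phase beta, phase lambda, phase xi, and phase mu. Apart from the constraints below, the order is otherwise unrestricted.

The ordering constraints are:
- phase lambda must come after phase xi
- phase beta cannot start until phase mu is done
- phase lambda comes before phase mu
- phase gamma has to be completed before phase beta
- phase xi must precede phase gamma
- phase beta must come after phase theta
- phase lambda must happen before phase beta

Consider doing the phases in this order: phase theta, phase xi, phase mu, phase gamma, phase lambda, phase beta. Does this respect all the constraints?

No

The sequence places phase mu ahead of phase lambda.
Since phase lambda is required before phase mu, the ordering is invalid.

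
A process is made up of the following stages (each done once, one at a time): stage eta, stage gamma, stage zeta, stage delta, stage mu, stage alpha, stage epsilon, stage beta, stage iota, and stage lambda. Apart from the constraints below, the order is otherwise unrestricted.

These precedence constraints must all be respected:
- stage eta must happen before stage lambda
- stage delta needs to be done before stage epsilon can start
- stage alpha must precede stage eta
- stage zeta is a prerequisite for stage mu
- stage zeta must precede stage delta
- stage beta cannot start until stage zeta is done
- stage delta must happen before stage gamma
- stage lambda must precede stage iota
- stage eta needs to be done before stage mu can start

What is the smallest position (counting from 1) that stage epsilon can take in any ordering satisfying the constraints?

Working backwards through the constraints from stage epsilon, its full set of required predecessors is stage zeta, stage delta — 2 of them.
With 2 mandatory predecessors, the earliest stage epsilon can sit is position 2+1 = 3, and placing just those 2 first achieves it.

3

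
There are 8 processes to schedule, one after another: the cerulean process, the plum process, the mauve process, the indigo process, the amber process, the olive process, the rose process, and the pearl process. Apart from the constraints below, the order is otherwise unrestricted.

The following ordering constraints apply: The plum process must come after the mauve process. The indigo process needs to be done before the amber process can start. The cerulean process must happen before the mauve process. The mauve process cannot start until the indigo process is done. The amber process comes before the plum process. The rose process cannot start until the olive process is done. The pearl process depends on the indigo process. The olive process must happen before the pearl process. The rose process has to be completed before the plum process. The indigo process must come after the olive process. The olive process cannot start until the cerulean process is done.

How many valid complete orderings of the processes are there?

38

The cerulean process is the only process with nothing required before it, so every ordering starts there.
Systematically extending each partial ordering one process at a time and counting, there are 38 complete orderings.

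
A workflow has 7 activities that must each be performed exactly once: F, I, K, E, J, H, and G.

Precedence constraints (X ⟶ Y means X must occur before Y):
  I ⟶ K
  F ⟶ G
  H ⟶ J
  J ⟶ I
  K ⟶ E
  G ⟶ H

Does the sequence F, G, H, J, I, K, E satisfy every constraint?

Yes

Checking each listed constraint against this order: for instance, J is in position 4 and I in position 5, so that constraint holds — and the remaining constraints check out the same way.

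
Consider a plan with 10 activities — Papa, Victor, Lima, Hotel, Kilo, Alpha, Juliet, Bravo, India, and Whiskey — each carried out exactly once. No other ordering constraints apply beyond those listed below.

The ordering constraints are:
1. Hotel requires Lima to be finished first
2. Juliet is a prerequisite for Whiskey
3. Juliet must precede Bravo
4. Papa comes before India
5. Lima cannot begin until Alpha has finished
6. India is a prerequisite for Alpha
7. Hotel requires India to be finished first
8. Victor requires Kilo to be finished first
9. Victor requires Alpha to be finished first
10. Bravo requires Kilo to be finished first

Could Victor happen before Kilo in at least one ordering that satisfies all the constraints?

Following Kilo → Victor, Kilo must precede Victor in every valid ordering.
So no valid ordering can have Victor before Kilo.

No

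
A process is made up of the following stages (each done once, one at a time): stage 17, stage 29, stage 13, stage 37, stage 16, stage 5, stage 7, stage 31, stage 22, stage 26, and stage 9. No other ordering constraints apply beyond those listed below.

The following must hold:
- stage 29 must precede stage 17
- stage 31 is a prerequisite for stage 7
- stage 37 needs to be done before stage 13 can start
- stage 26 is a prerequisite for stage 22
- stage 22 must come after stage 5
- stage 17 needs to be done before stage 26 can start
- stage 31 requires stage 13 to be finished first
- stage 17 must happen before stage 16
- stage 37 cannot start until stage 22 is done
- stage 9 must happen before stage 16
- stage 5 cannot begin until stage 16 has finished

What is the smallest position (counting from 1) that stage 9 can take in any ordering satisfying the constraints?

Stage 9 has no prerequisites at all, so it can go in position 1.

1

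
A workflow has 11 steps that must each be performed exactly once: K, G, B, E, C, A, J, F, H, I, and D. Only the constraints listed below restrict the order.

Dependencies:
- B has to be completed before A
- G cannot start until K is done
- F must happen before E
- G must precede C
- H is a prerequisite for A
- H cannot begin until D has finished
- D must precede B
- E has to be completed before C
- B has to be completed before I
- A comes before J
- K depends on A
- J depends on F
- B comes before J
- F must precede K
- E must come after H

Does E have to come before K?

No chain of constraints connects E to K in either direction.
A valid ordering placing K before E exists, so the answer is no.

No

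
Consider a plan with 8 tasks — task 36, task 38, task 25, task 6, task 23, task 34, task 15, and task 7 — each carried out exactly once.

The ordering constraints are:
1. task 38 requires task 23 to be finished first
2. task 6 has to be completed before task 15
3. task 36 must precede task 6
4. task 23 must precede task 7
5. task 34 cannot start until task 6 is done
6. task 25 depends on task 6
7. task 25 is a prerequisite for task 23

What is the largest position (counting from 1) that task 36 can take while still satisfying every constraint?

Every task that must follow task 36 has to come after it. Tracing all chains starting from task 36, those tasks are: task 38, task 25, task 6, task 23, task 34, task 15, task 7 — 7 in total.
With 7 mandatory successors out of 8 tasks total, the latest slot for task 36 is 8−7 = 1, and it's reachable by doing all non-successors before task 36.

1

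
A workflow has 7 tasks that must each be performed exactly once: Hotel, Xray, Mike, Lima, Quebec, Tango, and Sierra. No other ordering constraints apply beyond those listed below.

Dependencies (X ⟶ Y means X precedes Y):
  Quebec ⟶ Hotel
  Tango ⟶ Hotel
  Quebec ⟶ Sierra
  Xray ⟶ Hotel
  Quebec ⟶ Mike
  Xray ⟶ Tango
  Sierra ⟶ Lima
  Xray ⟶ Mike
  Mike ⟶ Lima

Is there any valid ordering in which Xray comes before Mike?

Yes

The constraints force Xray before Mike, so yes — every valid ordering has Xray earlier.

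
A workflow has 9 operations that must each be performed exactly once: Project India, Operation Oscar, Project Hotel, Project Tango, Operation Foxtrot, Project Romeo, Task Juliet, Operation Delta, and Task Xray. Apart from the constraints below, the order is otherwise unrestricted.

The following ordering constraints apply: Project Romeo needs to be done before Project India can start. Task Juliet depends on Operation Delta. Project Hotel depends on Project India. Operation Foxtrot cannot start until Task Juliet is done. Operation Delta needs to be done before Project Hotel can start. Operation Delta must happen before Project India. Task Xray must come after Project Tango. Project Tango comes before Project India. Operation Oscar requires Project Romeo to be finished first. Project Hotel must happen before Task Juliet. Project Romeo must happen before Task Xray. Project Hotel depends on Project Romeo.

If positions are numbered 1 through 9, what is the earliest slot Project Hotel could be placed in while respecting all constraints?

5

Every operation that must precede Project Hotel has to come before it. Tracing all chains that end at Project Hotel, those operations are: Project India, Project Tango, Project Romeo, Operation Delta — 4 in total.
So at minimum 4 operations come before Project Hotel, putting Project Hotel no earlier than position 5. That position is achievable by scheduling exactly those predecessors first.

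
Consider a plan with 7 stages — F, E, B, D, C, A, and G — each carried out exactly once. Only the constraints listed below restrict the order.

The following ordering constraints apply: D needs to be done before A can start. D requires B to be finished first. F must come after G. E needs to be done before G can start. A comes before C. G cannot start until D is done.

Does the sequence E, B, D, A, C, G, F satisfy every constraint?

Every stated constraint is respected: E sits at position 1, ahead of G at position 6, and each of the other listed pairs likewise has the predecessor earlier in the sequence.

Yes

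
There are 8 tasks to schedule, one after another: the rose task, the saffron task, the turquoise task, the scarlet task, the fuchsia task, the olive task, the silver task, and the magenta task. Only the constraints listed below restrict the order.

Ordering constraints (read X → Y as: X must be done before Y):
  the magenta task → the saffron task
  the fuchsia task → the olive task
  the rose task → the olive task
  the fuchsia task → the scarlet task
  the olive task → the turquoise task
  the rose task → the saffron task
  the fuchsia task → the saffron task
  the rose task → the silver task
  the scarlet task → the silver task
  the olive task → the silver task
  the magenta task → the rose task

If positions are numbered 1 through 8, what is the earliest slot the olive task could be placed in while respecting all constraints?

Working backwards through the constraints from the olive task, its full set of required predecessors is the rose task, the fuchsia task, the magenta task — 3 of them.
With 3 mandatory predecessors, the earliest the olive task can sit is position 3+1 = 4, and placing just those 3 first achieves it.

4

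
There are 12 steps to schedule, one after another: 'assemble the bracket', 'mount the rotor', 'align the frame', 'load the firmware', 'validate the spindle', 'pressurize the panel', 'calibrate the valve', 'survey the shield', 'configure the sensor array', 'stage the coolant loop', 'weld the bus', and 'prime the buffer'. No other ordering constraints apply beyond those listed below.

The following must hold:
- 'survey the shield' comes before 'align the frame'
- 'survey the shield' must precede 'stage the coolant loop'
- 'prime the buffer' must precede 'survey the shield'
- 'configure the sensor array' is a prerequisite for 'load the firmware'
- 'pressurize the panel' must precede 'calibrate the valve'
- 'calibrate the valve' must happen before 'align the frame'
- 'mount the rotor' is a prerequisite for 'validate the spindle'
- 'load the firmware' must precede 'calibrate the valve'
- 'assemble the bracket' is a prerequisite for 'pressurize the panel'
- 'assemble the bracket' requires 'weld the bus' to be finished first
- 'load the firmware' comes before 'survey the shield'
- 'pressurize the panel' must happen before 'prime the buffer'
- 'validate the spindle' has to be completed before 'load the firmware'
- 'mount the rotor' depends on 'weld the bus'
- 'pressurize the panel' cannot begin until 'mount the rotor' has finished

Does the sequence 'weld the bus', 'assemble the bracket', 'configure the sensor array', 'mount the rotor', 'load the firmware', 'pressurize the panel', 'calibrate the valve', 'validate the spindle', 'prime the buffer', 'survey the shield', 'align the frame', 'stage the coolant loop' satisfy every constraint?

No

The sequence places 'load the firmware' ahead of 'validate the spindle'.
Since 'validate the spindle' is required before 'load the firmware', the ordering is invalid.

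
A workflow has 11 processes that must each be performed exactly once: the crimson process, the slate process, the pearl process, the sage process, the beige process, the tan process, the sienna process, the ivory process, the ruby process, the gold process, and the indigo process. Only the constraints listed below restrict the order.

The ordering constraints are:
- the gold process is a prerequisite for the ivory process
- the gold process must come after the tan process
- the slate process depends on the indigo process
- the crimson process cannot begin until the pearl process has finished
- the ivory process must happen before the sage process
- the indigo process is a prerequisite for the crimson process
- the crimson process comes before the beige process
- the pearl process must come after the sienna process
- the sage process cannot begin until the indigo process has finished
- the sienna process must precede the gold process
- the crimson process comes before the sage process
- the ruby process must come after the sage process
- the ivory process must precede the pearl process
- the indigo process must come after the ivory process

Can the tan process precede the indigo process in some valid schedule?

The tan process is actually forced before the indigo process by the constraints, so certainly some valid ordering has the tan process first.

Yes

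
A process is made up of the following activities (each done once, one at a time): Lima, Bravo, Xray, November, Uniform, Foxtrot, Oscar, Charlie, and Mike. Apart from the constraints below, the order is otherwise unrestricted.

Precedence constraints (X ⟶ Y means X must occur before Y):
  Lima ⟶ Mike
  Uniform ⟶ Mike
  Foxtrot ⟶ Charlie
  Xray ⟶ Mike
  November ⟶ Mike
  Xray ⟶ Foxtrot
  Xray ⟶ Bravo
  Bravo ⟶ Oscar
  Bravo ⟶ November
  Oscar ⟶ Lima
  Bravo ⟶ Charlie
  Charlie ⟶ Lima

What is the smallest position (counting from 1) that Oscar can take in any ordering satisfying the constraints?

3

Every activity that must precede Oscar has to come before it. Tracing all chains that end at Oscar, those activities are: Bravo, Xray — 2 in total.
So at minimum 2 activities come before Oscar, putting Oscar no earlier than position 3. That position is achievable by scheduling exactly those predecessors first.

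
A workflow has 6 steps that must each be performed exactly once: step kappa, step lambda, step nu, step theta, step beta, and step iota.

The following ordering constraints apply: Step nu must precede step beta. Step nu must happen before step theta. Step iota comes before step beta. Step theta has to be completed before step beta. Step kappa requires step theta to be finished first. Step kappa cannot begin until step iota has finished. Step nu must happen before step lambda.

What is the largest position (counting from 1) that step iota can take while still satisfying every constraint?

Following every chain forward from step iota, the steps that must come later are step kappa, step beta — 2 of them.
With 2 mandatory successors out of 6 steps total, the latest slot for step iota is 6−2 = 4, and it's reachable by doing all non-successors before step iota.

4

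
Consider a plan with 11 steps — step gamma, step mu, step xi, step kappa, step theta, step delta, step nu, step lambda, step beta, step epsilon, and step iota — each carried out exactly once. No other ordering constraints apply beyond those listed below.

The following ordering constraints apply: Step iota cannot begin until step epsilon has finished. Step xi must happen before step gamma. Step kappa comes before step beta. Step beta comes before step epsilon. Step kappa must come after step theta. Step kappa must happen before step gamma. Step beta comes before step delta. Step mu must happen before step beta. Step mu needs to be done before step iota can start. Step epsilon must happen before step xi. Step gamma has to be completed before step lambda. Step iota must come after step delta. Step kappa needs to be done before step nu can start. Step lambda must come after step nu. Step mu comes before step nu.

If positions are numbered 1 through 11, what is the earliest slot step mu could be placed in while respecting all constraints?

1

No constraint forces any other step before step mu, so it can be placed first.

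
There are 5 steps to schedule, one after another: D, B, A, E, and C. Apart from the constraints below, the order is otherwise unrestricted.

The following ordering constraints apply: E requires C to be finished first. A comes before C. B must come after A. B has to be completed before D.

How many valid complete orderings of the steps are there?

6

A is the only step with nothing required before it, so every ordering starts there.
Counting all ways to extend the partial order to a total order gives 6.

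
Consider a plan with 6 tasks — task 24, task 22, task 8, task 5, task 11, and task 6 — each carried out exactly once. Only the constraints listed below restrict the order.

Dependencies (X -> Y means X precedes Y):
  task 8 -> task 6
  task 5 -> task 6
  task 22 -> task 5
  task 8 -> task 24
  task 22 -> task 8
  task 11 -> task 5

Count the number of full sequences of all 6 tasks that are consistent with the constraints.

14

2 tasks have no prerequisites (task 22, task 11), so any of them could come first.
Systematically extending each partial ordering one task at a time and counting, there are 14 complete orderings.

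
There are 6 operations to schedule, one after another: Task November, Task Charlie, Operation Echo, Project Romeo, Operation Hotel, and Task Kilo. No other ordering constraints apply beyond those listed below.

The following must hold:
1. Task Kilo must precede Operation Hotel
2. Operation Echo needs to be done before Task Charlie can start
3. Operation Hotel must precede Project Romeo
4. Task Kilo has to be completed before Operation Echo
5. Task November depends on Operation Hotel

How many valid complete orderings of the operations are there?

Task Kilo is the only operation with nothing required before it, so every ordering starts there.
Systematically extending each partial ordering one operation at a time and counting, there are 20 complete orderings.

20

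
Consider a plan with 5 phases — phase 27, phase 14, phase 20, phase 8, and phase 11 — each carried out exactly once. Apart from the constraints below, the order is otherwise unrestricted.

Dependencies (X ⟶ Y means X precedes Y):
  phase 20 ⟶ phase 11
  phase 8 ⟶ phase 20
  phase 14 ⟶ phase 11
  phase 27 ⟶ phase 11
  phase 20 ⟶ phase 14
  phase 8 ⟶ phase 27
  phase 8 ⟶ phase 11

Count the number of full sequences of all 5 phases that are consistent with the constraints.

3

Phase 8 is the only phase with nothing required before it, so every ordering starts there.
Counting all ways to extend the partial order to a total order gives 3.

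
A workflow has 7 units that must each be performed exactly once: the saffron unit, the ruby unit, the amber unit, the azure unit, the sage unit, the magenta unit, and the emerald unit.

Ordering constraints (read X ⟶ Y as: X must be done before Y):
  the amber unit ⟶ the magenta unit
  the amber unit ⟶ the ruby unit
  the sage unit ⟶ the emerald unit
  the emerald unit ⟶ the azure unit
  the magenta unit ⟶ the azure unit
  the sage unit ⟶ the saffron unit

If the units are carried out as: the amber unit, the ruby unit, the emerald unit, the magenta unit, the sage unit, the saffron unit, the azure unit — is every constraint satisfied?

In the proposed order, the emerald unit appears before the sage unit.
That contradicts the constraint that the sage unit must precede the emerald unit.

No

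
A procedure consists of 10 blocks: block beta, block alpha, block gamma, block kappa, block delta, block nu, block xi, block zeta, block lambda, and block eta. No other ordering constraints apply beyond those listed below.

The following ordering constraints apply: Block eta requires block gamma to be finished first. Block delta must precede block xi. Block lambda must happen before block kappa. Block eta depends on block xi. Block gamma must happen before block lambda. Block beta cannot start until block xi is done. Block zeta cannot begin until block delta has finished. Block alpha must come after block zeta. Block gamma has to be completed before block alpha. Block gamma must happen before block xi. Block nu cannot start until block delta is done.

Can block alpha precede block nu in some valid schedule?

The constraints leave block alpha and block nu unordered relative to each other; nothing requires block nu earlier.
That means at least one valid schedule has block alpha before block nu.

Yes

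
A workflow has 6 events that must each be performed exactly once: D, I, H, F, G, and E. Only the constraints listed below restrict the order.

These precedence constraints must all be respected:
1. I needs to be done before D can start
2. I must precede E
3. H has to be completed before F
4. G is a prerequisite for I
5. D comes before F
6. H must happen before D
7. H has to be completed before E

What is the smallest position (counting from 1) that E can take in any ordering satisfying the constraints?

The events that are forced before E, directly or transitively, are I, H, G. That's 3 events.
So at minimum 3 events come before E, putting E no earlier than position 4. That position is achievable by scheduling exactly those predecessors first.

4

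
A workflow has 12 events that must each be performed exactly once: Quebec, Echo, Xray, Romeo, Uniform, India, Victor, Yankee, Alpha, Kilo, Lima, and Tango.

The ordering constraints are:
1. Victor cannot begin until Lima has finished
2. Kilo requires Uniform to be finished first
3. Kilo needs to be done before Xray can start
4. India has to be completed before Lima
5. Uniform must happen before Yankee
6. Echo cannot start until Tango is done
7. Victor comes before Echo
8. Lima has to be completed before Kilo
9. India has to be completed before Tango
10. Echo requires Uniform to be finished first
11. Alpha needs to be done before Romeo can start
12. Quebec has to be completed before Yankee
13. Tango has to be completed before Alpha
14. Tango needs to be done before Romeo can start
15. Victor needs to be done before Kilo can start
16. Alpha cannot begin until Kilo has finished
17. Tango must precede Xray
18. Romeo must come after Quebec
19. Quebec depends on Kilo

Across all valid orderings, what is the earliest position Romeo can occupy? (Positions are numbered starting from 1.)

Every event that must precede Romeo has to come before it. Tracing all chains that end at Romeo, those events are: Quebec, Uniform, India, Victor, Alpha, Kilo, Lima, Tango — 8 in total.
So at minimum 8 events come before Romeo, putting Romeo no earlier than position 9. That position is achievable by scheduling exactly those predecessors first.

9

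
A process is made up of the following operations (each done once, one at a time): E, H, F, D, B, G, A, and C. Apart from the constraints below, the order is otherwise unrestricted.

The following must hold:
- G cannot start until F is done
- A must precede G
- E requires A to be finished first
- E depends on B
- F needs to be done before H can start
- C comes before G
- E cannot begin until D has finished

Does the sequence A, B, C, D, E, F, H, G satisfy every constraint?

Yes

Checking each listed constraint against this order: for instance, A is in position 1 and G in position 8, so that constraint holds — and the remaining constraints check out the same way.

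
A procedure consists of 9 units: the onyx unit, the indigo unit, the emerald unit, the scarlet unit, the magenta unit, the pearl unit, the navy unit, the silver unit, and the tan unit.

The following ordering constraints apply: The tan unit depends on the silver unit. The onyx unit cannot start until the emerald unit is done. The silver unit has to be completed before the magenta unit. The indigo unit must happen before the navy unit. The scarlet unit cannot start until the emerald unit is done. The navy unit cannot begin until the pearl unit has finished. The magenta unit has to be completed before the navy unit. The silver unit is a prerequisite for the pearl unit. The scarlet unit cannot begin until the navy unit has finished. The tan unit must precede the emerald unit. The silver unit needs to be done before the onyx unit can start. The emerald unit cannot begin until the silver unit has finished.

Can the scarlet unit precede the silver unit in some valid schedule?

No

There is a dependency chain the silver unit → the emerald unit → the scarlet unit, so the scarlet unit always comes after the silver unit.
So no valid ordering can have the scarlet unit before the silver unit.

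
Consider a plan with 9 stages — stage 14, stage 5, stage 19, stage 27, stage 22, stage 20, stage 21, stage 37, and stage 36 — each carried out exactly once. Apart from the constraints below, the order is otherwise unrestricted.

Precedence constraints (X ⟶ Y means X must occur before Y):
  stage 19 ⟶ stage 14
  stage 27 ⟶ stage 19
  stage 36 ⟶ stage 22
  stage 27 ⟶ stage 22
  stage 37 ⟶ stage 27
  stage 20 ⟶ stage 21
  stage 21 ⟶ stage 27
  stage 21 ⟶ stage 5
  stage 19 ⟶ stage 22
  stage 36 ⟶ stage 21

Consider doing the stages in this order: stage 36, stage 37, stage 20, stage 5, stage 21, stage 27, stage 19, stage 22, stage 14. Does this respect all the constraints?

In the proposed order, stage 5 appears before stage 21.
Since stage 21 is required before stage 5, the ordering is invalid.

No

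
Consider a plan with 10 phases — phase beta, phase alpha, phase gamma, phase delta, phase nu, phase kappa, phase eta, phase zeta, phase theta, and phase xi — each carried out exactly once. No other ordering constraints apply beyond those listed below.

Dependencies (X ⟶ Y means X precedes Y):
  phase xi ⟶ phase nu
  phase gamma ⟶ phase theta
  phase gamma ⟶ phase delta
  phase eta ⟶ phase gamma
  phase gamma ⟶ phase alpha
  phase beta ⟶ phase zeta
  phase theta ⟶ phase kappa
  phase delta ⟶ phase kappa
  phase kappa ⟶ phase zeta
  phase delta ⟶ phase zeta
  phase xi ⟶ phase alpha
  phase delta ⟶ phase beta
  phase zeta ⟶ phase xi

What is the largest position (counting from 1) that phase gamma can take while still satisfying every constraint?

2

Following every chain forward from phase gamma, the phases that must come later are phase beta, phase alpha, phase delta, phase nu, phase kappa, phase zeta, phase theta, phase xi — 8 of them.
With 8 mandatory successors out of 10 phases total, the latest slot for phase gamma is 10−8 = 2, and it's reachable by doing all non-successors before phase gamma.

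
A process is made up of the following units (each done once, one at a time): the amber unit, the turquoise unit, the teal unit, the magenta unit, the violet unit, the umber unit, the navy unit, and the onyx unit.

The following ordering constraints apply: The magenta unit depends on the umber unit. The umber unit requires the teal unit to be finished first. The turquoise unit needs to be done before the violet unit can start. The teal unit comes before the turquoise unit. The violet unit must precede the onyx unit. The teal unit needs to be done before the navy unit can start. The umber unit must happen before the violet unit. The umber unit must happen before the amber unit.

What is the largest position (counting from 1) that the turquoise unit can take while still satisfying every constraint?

6

The units that are forced after the turquoise unit, directly or by a chain of constraints, are the violet unit, the onyx unit. That's 2 units.
With 2 mandatory successors out of 8 units total, the latest slot for the turquoise unit is 8−2 = 6, and it's reachable by doing all non-successors before the turquoise unit.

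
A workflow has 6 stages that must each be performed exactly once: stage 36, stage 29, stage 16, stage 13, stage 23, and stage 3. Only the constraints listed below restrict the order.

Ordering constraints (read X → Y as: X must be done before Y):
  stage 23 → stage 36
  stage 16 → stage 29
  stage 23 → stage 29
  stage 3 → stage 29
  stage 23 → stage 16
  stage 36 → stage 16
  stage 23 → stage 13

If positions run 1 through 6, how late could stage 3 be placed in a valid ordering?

5

The only stage forced after stage 3 (directly or by a chain) is stage 29.
With 1 mandatory successor out of 6 stages total, the latest slot for stage 3 is 6−1 = 5, and it's reachable by doing all non-successors before stage 3.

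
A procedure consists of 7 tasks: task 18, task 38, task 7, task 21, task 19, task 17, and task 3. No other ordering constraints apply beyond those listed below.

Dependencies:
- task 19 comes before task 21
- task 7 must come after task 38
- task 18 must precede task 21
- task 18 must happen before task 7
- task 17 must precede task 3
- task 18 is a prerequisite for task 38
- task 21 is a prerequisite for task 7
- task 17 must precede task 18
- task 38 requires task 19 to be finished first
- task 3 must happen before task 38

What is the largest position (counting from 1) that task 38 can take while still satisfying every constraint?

6

The only task forced after task 38 (directly or by a chain) is task 7.
So at least 1 task follows task 38, putting task 38 no later than position 6. That position is achievable by scheduling everything else first.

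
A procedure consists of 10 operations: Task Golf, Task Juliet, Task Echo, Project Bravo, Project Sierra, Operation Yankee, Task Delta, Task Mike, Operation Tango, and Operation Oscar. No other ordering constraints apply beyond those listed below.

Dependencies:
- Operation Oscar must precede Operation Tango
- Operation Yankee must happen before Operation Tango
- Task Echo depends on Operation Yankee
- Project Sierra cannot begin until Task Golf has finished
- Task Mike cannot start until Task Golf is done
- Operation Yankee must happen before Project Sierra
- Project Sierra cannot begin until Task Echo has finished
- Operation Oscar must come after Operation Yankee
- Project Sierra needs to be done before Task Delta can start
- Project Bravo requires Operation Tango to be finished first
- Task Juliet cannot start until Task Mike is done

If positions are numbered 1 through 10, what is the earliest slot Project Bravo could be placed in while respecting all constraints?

Every operation that must precede Project Bravo has to come before it. Tracing all chains that end at Project Bravo, those operations are: Operation Yankee, Operation Tango, Operation Oscar — 3 in total.
With 3 mandatory predecessors, the earliest Project Bravo can sit is position 3+1 = 4, and placing just those 3 first achieves it.

4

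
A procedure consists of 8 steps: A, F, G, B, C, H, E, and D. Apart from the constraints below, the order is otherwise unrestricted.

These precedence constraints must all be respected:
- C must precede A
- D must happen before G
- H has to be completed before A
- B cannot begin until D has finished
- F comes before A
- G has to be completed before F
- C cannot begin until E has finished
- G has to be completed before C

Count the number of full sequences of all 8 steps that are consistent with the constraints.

273

3 steps have no prerequisites (H, E, D), so any of them could come first.
Systematically extending each partial ordering one step at a time and counting, there are 273 complete orderings.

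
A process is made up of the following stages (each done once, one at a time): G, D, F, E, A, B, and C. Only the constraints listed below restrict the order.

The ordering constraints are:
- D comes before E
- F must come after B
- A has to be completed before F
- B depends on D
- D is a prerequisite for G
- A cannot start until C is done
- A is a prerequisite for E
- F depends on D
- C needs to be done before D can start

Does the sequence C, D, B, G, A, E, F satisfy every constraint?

Every stated constraint is respected: D sits at position 2, ahead of F at position 7, and each of the other listed pairs likewise has the predecessor earlier in the sequence.

Yes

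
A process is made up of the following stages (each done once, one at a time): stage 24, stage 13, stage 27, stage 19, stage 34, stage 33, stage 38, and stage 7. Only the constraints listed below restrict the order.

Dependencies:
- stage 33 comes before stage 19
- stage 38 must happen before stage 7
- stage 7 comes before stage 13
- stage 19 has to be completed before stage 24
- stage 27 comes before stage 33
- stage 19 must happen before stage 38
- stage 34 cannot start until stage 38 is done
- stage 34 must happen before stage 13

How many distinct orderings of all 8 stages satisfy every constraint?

10

Only stage 27 has no prerequisites, so it must go first.
Enumerating by repeatedly choosing an available stage (one whose prerequisites are all placed) gives 10 distinct complete orderings.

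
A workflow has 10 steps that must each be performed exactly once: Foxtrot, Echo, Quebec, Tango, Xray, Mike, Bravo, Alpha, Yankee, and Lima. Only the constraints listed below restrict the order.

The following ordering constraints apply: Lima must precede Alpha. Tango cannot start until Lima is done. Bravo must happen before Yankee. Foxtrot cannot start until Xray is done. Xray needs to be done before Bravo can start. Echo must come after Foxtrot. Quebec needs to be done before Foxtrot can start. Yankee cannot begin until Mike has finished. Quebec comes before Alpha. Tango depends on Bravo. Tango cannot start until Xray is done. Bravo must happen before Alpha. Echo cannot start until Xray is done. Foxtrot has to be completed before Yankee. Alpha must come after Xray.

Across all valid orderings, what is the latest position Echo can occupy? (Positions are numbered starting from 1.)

Echo has no required successors, so nothing stops it from going last (position 10).

10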